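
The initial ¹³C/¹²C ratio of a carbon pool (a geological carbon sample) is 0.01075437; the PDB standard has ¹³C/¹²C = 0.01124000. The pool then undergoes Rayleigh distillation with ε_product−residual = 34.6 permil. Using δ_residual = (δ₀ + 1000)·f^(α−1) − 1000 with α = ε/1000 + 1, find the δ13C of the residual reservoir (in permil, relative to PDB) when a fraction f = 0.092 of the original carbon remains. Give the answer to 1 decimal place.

-119.0 permil

δ₀ = (0.01075437/0.01124000 − 1)×1000 = (0.956794 − 1)×1000 = -43.206 permil
α − 1 = ε/1000 = 0.0346
f^(α−1) = 0.092^(0.0346) = 0.920761
δ_res = (-43.206 + 1000) × 0.920761 − 1000 = 880.979 − 1000 = -119.02 permil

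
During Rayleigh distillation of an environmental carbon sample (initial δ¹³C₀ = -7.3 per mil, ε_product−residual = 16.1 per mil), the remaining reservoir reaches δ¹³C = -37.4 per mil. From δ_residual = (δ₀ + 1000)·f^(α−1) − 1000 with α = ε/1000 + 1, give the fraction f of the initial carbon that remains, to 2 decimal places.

0.15

α − 1 = ε/1000 = 0.0161
(δ_res + 1000)/(δ₀ + 1000) = (-37.4 + 1000)/(-7.3 + 1000) = 962.6/992.7 = 0.969679
f = 0.969679^(1/0.0161) = exp(ln(0.969679)/0.0161) = exp(-0.03079/0.0161)
f = exp(-1.9125) = 0.1477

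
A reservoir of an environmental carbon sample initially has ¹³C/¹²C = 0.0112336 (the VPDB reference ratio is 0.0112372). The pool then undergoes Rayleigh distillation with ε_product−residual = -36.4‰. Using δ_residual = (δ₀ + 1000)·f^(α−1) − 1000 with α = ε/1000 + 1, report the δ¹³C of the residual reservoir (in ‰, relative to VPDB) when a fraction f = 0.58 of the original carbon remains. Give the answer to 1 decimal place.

19.7‰

δ₀ = (0.0112336/0.0112372 − 1)×1000 = (0.999680 − 1)×1000 = -0.320‰
α − 1 = ε/1000 = -0.0364
f^(α−1) = 0.58^(-0.0364) = 1.020026
δ_res = (-0.320 + 1000) × 1.020026 − 1000 = 1019.699 − 1000 = 19.70‰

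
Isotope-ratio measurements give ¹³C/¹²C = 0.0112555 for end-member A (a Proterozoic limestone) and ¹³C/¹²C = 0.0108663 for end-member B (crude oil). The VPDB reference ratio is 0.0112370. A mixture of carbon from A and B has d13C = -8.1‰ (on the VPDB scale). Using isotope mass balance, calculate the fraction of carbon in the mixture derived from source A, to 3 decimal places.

δ_A = (0.0112555/0.0112370 − 1)×1000 = (1.001646 − 1)×1000 = 1.646‰
δ_B = (0.0108663/0.0112370 − 1)×1000 = (0.967011 − 1)×1000 = -32.989‰
f_A = (δ_mix − δ_B)/(δ_A − δ_B) = (-8.1 − (-32.989))/(1.646 − (-32.989))
f_A = 24.889 / 34.636 = 0.7186

0.719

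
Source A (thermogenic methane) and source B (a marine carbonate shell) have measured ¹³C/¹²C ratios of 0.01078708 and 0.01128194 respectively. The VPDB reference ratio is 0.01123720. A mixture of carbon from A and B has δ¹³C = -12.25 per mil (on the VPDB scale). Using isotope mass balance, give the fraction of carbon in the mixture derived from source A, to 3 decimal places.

0.369

δ_A = (0.01078708/0.01123720 − 1)×1000 = (0.959944 − 1)×1000 = -40.056 per mil
δ_B = (0.01128194/0.01123720 − 1)×1000 = (1.003981 − 1)×1000 = 3.981 per mil
f_A = (δ_mix − δ_B)/(δ_A − δ_B) = (-12.25 − (3.981))/(-40.056 − (3.981))
f_A = -16.231 / -44.038 = 0.3686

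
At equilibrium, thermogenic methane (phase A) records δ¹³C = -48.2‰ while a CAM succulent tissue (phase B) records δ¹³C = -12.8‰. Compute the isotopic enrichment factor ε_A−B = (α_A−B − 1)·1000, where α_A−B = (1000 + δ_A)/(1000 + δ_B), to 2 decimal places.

α_A−B = (1000 + -48.2) / (1000 + -12.8) = 951.8 / 987.2 = 0.964141
ε_A−B = (0.964141 − 1) × 1000 = -35.859‰
(The approximation ε ≈ δ_A − δ_B would give -35.4‰.)

-35.86‰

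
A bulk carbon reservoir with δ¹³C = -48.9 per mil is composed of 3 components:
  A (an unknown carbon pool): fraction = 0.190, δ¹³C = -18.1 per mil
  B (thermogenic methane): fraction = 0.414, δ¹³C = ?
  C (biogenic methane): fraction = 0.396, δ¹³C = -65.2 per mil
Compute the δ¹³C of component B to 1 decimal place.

Isotope mass balance: δ_bulk = Σ fᵢ·δᵢ.
-48.9 = 0.190×(-18.1) + 0.414×δ_B + 0.396×(-65.2)
0.414·δ_B = -48.9 − (-29.258) = -19.642
δ_B = -19.642 / 0.414 = -47.44 per mil

-47.4 per mil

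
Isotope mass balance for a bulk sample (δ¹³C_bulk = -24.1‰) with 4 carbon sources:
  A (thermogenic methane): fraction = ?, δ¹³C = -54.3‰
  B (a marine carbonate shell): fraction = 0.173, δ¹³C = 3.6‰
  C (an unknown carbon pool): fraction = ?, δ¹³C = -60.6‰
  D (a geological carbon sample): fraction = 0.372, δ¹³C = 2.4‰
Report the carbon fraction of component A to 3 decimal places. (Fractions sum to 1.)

0.311

Let f_A and f_C be the unknown fractions; fractions sum to 1 so f_A + f_C = 0.455.
Mass balance: Σ fᵢ·δᵢ = δ_bulk ⇒ f_A·(-54.3) + f_C·(-60.6) = -24.1 − (1.516) = -25.616
Substitute f_C = 0.455 − f_A:
f_A·(-54.3 − -60.6) = -25.616 − 0.455×(-60.6) = 1.957
f_A = 1.957 / 6.3 = 0.3107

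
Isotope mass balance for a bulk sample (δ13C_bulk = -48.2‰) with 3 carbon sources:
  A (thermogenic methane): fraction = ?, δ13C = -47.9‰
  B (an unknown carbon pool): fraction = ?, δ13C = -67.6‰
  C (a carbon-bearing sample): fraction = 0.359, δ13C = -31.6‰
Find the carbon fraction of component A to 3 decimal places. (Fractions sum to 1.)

Let f_A and f_B be the unknown fractions; fractions sum to 1 so f_A + f_B = 0.641.
Mass balance: Σ fᵢ·δᵢ = δ_bulk ⇒ f_A·(-47.9) + f_B·(-67.6) = -48.2 − (-11.344) = -36.856
Substitute f_B = 0.641 − f_A:
f_A·(-47.9 − -67.6) = -36.856 − 0.641×(-67.6) = 6.476
f_A = 6.476 / 19.7 = 0.3287

0.329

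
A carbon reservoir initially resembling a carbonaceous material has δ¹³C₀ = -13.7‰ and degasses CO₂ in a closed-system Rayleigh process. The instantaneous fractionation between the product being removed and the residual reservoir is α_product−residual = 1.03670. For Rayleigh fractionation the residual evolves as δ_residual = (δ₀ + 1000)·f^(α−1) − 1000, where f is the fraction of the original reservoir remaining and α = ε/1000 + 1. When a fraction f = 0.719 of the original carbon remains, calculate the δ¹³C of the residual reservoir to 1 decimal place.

Rayleigh residual: δ_res = (δ₀ + 1000)·f^(α−1) − 1000
α − 1 = 0.03670
f^(α−1) = 0.719^(0.03670) = 0.987966
δ_res = (-13.7 + 1000) × 0.987966 − 1000 = 974.431 − 1000 = -25.57‰

-25.6‰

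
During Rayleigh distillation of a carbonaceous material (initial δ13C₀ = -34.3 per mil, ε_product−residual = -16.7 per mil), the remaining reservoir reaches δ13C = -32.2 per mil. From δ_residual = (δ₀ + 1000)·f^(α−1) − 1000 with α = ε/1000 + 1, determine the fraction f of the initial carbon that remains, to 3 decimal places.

0.878

α − 1 = ε/1000 = -0.0167
(δ_res + 1000)/(δ₀ + 1000) = (-32.2 + 1000)/(-34.3 + 1000) = 967.8/965.7 = 1.002175
f = 1.002175^(1/-0.0167) = exp(ln(1.002175)/-0.0167) = exp(0.00217/-0.0167)
f = exp(-0.1301) = 0.8780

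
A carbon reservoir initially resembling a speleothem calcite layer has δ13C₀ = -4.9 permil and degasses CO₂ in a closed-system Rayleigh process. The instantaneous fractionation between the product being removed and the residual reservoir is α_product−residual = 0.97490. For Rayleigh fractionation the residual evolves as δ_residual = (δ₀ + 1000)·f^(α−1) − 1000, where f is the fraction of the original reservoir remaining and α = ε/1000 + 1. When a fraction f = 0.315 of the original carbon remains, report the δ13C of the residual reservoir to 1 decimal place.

24.4 permil

Rayleigh residual: δ_res = (δ₀ + 1000)·f^(α−1) − 1000
α − 1 = -0.02510
f^(α−1) = 0.315^(-0.02510) = 1.029420
δ_res = (-4.9 + 1000) × 1.029420 − 1000 = 1024.375 − 1000 = 24.38 permil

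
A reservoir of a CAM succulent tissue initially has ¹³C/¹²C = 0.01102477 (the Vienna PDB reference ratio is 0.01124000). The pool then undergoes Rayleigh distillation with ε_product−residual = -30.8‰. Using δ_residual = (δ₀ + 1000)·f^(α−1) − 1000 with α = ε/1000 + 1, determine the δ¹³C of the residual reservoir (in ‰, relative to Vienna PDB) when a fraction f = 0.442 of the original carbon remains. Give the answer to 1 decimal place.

δ₀ = (0.01102477/0.01124000 − 1)×1000 = (0.980851 − 1)×1000 = -19.149‰
α − 1 = ε/1000 = -0.0308
f^(α−1) = 0.442^(-0.0308) = 1.025465
δ_res = (-19.149 + 1000) × 1.025465 − 1000 = 1005.829 − 1000 = 5.83‰

5.8‰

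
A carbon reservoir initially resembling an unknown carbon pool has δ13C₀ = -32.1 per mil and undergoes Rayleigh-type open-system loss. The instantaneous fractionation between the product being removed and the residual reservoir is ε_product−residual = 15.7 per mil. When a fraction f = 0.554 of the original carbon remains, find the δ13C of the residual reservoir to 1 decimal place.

Rayleigh residual: δ_res = (δ₀ + 1000)·f^(α−1) − 1000
α = ε/1000 + 1 = 1.01570, so α − 1 = 0.01570
f^(α−1) = 0.554^(0.01570) = 0.990771
δ_res = (-32.1 + 1000) × 0.990771 − 1000 = 958.967 − 1000 = -41.03 per mil

-41.0 per mil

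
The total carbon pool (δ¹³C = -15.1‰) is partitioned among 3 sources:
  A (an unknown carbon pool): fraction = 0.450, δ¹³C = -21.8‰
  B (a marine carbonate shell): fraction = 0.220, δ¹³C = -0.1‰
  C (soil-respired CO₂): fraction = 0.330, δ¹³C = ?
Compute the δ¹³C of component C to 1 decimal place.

Isotope mass balance: δ_bulk = Σ fᵢ·δᵢ.
-15.1 = 0.450×(-21.8) + 0.220×(-0.1) + 0.330×δ_C
0.330·δ_C = -15.1 − (-9.832) = -5.268
δ_C = -5.268 / 0.330 = -15.96‰

-16.0‰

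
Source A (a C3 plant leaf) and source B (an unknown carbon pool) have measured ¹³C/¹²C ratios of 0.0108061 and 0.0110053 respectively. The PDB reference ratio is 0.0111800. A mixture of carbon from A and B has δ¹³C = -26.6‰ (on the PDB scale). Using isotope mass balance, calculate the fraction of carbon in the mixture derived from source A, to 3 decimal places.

0.616

δ_A = (0.0108061/0.0111800 − 1)×1000 = (0.966556 − 1)×1000 = -33.444‰
δ_B = (0.0110053/0.0111800 − 1)×1000 = (0.984374 − 1)×1000 = -15.626‰
f_A = (δ_mix − δ_B)/(δ_A − δ_B) = (-26.6 − (-15.626))/(-33.444 − (-15.626))
f_A = -10.974 / -17.818 = 0.6159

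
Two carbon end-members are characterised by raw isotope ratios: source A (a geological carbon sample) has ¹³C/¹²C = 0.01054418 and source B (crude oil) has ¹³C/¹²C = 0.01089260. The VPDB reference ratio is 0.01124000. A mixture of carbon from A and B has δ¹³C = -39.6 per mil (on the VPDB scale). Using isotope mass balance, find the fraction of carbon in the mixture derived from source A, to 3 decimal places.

δ_A = (0.01054418/0.01124000 − 1)×1000 = (0.938094 − 1)×1000 = -61.906 per mil
δ_B = (0.01089260/0.01124000 − 1)×1000 = (0.969093 − 1)×1000 = -30.907 per mil
f_A = (δ_mix − δ_B)/(δ_A − δ_B) = (-39.6 − (-30.907))/(-61.906 − (-30.907))
f_A = -8.693 / -30.998 = 0.2804

0.280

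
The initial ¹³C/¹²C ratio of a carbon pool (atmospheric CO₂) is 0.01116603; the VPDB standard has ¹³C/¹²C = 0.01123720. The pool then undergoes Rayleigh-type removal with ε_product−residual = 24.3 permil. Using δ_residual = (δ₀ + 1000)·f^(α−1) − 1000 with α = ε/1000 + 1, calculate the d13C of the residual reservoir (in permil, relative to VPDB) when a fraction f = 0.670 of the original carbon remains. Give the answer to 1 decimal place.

-16.0 permil

δ₀ = (0.01116603/0.01123720 − 1)×1000 = (0.993667 − 1)×1000 = -6.333 permil
α − 1 = ε/1000 = 0.0243
f^(α−1) = 0.670^(0.0243) = 0.990316
δ_res = (-6.333 + 1000) × 0.990316 − 1000 = 984.044 − 1000 = -15.96 permil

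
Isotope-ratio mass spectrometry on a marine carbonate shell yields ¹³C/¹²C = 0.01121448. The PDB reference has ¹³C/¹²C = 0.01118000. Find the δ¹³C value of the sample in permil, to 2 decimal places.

3.08 permil

δ¹³C = (R_sample / R_standard − 1) × 1000
R_sample / R_standard = 0.01121448 / 0.01118000 = 1.003084
δ¹³C = (1.003084 − 1) × 1000 = 3.084 permil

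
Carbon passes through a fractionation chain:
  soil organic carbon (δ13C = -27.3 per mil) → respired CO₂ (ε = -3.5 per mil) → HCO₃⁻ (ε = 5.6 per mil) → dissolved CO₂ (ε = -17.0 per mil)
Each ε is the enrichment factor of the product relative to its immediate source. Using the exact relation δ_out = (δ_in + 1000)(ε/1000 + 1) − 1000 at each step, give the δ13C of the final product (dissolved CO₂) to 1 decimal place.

-41.8 per mil

step 1: δ = (-27.30 + 1000)·(-3.5/1000 + 1) − 1000 = -30.70 per mil
step 2: δ = (-30.70 + 1000)·(5.6/1000 + 1) − 1000 = -25.28 per mil
step 3: δ = (-25.28 + 1000)·(-17.0/1000 + 1) − 1000 = -41.85 per mil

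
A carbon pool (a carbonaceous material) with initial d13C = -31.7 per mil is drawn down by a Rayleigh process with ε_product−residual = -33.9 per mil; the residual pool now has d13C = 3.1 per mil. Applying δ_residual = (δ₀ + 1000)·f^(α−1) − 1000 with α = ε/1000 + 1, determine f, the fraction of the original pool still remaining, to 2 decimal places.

0.35

α − 1 = ε/1000 = -0.0339
(δ_res + 1000)/(δ₀ + 1000) = (3.1 + 1000)/(-31.7 + 1000) = 1003.1/968.3 = 1.035939
f = 1.035939^(1/-0.0339) = exp(ln(1.035939)/-0.0339) = exp(0.03531/-0.0339)
f = exp(-1.0415) = 0.3529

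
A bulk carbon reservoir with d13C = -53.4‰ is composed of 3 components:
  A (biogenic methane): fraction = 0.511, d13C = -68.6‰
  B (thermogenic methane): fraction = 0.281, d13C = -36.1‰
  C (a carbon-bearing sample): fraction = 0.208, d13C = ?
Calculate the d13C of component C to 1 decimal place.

-39.4‰

Isotope mass balance: δ_bulk = Σ fᵢ·δᵢ.
-53.4 = 0.511×(-68.6) + 0.281×(-36.1) + 0.208×δ_C
0.208·δ_C = -53.4 − (-45.199) = -8.201
δ_C = -8.201 / 0.208 = -39.43‰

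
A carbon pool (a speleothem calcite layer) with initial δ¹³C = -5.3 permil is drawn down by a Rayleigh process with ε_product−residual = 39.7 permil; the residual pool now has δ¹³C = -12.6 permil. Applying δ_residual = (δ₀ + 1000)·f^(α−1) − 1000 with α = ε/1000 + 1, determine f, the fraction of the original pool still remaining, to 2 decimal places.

α − 1 = ε/1000 = 0.0397
(δ_res + 1000)/(δ₀ + 1000) = (-12.6 + 1000)/(-5.3 + 1000) = 987.4/994.7 = 0.992661
f = 0.992661^(1/0.0397) = exp(ln(0.992661)/0.0397) = exp(-0.00737/0.0397)
f = exp(-0.1855) = 0.8307

0.83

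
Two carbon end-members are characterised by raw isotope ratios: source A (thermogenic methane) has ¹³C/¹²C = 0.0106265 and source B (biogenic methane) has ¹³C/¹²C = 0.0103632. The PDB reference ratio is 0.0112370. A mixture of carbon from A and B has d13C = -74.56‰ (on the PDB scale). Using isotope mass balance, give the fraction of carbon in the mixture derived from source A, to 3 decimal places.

δ_A = (0.0106265/0.0112370 − 1)×1000 = (0.945671 − 1)×1000 = -54.329‰
δ_B = (0.0103632/0.0112370 − 1)×1000 = (0.922239 − 1)×1000 = -77.761‰
f_A = (δ_mix − δ_B)/(δ_A − δ_B) = (-74.56 − (-77.761))/(-54.329 − (-77.761))
f_A = 3.201 / 23.432 = 0.1366

0.137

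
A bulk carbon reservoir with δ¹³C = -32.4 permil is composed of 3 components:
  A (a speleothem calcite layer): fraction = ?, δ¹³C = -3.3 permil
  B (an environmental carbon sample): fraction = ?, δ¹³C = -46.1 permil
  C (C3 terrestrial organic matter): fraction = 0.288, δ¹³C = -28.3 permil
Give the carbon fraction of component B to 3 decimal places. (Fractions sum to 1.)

Let f_B and f_A be the unknown fractions; fractions sum to 1 so f_B + f_A = 0.712.
Mass balance: Σ fᵢ·δᵢ = δ_bulk ⇒ f_B·(-46.1) + f_A·(-3.3) = -32.4 − (-8.150) = -24.250
Substitute f_A = 0.712 − f_B:
f_B·(-46.1 − -3.3) = -24.250 − 0.712×(-3.3) = -21.900
f_B = -21.900 / -42.8 = 0.5117

0.512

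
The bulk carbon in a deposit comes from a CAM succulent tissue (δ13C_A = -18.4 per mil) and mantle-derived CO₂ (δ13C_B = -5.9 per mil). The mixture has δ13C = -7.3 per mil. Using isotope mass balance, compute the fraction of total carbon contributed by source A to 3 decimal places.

0.112

δ_mix = f_A·δ_A + (1 − f_A)·δ_B  ⇒  f_A = (δ_mix − δ_B)/(δ_A − δ_B)
f_A = (-7.3 − (-5.9)) / (-18.4 − (-5.9))
f_A = -1.4 / -12.5 = 0.1120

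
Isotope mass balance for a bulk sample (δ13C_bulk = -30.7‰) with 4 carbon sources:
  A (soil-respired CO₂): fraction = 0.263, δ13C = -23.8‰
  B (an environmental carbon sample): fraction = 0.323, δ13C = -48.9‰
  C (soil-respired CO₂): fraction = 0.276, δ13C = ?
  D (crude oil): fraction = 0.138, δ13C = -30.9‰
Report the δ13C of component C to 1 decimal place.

-15.9‰

Isotope mass balance: δ_bulk = Σ fᵢ·δᵢ.
-30.7 = 0.263×(-23.8) + 0.323×(-48.9) + 0.276×δ_C + 0.138×(-30.9)
0.276·δ_C = -30.7 − (-26.318) = -4.382
δ_C = -4.382 / 0.276 = -15.88‰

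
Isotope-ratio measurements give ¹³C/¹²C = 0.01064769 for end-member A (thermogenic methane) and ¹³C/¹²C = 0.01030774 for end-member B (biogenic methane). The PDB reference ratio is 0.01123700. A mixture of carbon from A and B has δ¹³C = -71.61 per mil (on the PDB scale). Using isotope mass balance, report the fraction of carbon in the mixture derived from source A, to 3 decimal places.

δ_A = (0.01064769/0.01123700 − 1)×1000 = (0.947556 − 1)×1000 = -52.444 per mil
δ_B = (0.01030774/0.01123700 − 1)×1000 = (0.917304 − 1)×1000 = -82.696 per mil
f_A = (δ_mix − δ_B)/(δ_A − δ_B) = (-71.61 − (-82.696))/(-52.444 − (-82.696))
f_A = 11.086 / 30.253 = 0.3665

0.366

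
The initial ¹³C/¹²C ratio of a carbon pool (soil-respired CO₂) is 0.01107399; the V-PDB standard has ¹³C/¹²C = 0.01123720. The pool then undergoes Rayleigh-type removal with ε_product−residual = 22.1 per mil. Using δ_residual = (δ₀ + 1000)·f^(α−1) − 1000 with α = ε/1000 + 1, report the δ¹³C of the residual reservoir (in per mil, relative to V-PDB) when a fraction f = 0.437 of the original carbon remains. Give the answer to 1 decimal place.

δ₀ = (0.01107399/0.01123720 − 1)×1000 = (0.985476 − 1)×1000 = -14.524 per mil
α − 1 = ε/1000 = 0.0221
f^(α−1) = 0.437^(0.0221) = 0.981871
δ_res = (-14.524 + 1000) × 0.981871 − 1000 = 967.611 − 1000 = -32.39 per mil

-32.4 per mil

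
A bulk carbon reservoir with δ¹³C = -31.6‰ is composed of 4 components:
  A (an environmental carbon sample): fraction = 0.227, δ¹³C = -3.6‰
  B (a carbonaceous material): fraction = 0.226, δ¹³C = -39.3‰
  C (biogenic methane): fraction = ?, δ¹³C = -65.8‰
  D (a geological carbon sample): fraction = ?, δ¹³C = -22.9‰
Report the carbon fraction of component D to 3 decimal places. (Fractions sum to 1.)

Let f_D and f_C be the unknown fractions; fractions sum to 1 so f_D + f_C = 0.547.
Mass balance: Σ fᵢ·δᵢ = δ_bulk ⇒ f_D·(-22.9) + f_C·(-65.8) = -31.6 − (-9.699) = -21.901
Substitute f_C = 0.547 − f_D:
f_D·(-22.9 − -65.8) = -21.901 − 0.547×(-65.8) = 14.092
f_D = 14.092 / 42.9 = 0.3285

0.328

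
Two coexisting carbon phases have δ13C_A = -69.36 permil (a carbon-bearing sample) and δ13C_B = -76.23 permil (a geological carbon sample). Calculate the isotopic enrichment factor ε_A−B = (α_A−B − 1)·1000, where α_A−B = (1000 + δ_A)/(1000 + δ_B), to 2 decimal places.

7.44 permil

α_A−B = (1000 + -69.36) / (1000 + -76.23) = 930.64 / 923.77 = 1.007437
ε_A−B = (1.007437 − 1) × 1000 = 7.437 permil
(The approximation ε ≈ δ_A − δ_B would give 6.87 permil.)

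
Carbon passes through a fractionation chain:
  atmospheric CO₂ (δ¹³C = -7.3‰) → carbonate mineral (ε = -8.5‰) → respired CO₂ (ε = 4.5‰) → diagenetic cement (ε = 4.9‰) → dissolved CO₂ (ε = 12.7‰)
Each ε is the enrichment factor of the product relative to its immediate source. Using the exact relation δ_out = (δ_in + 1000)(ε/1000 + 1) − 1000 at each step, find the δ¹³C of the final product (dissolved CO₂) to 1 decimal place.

step 1: δ = (-7.30 + 1000)·(-8.5/1000 + 1) − 1000 = -15.74‰
step 2: δ = (-15.74 + 1000)·(4.5/1000 + 1) − 1000 = -11.31‰
step 3: δ = (-11.31 + 1000)·(4.9/1000 + 1) − 1000 = -6.46‰
step 4: δ = (-6.46 + 1000)·(12.7/1000 + 1) − 1000 = 6.15‰

6.2‰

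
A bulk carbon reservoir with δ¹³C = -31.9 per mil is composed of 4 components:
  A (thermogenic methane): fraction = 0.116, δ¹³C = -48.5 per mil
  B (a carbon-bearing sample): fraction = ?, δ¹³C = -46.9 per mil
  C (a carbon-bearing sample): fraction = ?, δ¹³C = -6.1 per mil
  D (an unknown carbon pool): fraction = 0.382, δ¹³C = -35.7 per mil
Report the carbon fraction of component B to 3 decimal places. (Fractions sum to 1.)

Let f_B and f_C be the unknown fractions; fractions sum to 1 so f_B + f_C = 0.502.
Mass balance: Σ fᵢ·δᵢ = δ_bulk ⇒ f_B·(-46.9) + f_C·(-6.1) = -31.9 − (-19.263) = -12.637
Substitute f_C = 0.502 − f_B:
f_B·(-46.9 − -6.1) = -12.637 − 0.502×(-6.1) = -9.574
f_B = -9.574 / -40.8 = 0.2347

0.235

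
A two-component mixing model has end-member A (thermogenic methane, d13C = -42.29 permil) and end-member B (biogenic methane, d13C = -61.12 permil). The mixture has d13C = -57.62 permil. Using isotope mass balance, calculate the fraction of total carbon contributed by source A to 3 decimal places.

0.186

δ_mix = f_A·δ_A + (1 − f_A)·δ_B  ⇒  f_A = (δ_mix − δ_B)/(δ_A − δ_B)
f_A = (-57.62 − (-61.12)) / (-42.29 − (-61.12))
f_A = 3.50 / 18.83 = 0.1859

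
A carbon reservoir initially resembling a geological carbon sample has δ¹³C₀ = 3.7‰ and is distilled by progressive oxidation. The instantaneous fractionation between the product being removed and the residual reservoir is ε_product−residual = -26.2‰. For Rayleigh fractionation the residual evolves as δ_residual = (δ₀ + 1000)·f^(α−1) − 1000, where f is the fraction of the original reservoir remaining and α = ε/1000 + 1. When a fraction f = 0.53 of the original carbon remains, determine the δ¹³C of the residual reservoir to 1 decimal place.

20.5‰

Rayleigh residual: δ_res = (δ₀ + 1000)·f^(α−1) − 1000
α = ε/1000 + 1 = 0.97380, so α − 1 = -0.02620
f^(α−1) = 0.53^(-0.02620) = 1.016773
δ_res = (3.7 + 1000) × 1.016773 − 1000 = 1020.535 − 1000 = 20.53‰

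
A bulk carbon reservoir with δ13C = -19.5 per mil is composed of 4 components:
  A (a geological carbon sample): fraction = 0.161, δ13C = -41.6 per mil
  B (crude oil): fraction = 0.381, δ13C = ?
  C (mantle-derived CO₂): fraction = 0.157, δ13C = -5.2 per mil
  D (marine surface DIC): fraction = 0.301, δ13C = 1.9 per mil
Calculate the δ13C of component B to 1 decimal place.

Isotope mass balance: δ_bulk = Σ fᵢ·δᵢ.
-19.5 = 0.161×(-41.6) + 0.381×δ_B + 0.157×(-5.2) + 0.301×(1.9)
0.381·δ_B = -19.5 − (-6.942) = -12.558
δ_B = -12.558 / 0.381 = -32.96 per mil

-33.0 per mil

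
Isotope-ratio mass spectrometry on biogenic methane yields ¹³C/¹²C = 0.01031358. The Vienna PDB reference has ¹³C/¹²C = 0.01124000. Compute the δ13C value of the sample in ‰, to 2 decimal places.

-82.42‰

δ13C = (R_sample / R_standard − 1) × 1000
R_sample / R_standard = 0.01031358 / 0.01124000 = 0.917578
δ13C = (0.917578 − 1) × 1000 = -82.422‰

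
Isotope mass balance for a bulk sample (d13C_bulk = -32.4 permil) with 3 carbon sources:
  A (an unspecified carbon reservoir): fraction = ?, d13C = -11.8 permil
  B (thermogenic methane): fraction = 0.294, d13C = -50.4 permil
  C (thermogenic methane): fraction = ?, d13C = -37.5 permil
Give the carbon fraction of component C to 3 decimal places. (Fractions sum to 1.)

Let f_C and f_A be the unknown fractions; fractions sum to 1 so f_C + f_A = 0.706.
Mass balance: Σ fᵢ·δᵢ = δ_bulk ⇒ f_C·(-37.5) + f_A·(-11.8) = -32.4 − (-14.818) = -17.582
Substitute f_A = 0.706 − f_C:
f_C·(-37.5 − -11.8) = -17.582 − 0.706×(-11.8) = -9.252
f_C = -9.252 / -25.7 = 0.3600

0.360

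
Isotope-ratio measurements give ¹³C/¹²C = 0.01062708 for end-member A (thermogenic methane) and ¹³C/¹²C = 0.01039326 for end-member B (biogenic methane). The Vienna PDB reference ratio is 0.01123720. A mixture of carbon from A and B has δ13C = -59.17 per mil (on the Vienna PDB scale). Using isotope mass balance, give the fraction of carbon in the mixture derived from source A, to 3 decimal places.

δ_A = (0.01062708/0.01123720 − 1)×1000 = (0.945705 − 1)×1000 = -54.295 per mil
δ_B = (0.01039326/0.01123720 − 1)×1000 = (0.924898 − 1)×1000 = -75.102 per mil
f_A = (δ_mix − δ_B)/(δ_A − δ_B) = (-59.17 − (-75.102))/(-54.295 − (-75.102))
f_A = 15.932 / 20.808 = 0.7657

0.766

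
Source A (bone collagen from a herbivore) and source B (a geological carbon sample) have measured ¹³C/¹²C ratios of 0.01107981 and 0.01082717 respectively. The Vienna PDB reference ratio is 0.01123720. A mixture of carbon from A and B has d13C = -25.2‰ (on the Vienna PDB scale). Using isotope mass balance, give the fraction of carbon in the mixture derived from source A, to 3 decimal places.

δ_A = (0.01107981/0.01123720 − 1)×1000 = (0.985994 − 1)×1000 = -14.006‰
δ_B = (0.01082717/0.01123720 − 1)×1000 = (0.963511 − 1)×1000 = -36.489‰
f_A = (δ_mix − δ_B)/(δ_A − δ_B) = (-25.2 − (-36.489))/(-14.006 − (-36.489))
f_A = 11.289 / 22.482 = 0.5021

0.502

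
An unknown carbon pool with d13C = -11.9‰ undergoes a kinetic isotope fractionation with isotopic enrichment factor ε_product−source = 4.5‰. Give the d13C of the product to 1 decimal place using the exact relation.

Exactly, δ_product = (δ_source + 1000)·(ε/1000 + 1) − 1000.
δ_product = (-11.9 + 1000) × (4.5/1000 + 1) − 1000
δ_product = -7.45‰

-7.5‰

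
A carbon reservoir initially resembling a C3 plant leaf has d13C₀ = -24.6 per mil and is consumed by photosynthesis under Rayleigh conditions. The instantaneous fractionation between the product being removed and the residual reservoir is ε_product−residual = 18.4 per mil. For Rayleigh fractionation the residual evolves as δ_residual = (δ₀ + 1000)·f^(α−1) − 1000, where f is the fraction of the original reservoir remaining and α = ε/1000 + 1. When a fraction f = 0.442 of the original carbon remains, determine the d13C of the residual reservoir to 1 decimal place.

Rayleigh residual: δ_res = (δ₀ + 1000)·f^(α−1) − 1000
α = ε/1000 + 1 = 1.01840, so α − 1 = 0.01840
f^(α−1) = 0.442^(0.01840) = 0.985090
δ_res = (-24.6 + 1000) × 0.985090 − 1000 = 960.856 − 1000 = -39.14 per mil

-39.1 per mil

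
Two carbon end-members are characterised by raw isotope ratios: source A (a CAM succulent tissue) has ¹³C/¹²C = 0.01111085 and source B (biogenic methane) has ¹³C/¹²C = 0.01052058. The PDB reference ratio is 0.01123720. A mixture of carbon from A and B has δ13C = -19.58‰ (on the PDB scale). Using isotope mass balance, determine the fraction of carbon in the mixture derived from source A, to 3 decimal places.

0.841

δ_A = (0.01111085/0.01123720 − 1)×1000 = (0.988756 − 1)×1000 = -11.244‰
δ_B = (0.01052058/0.01123720 − 1)×1000 = (0.936228 − 1)×1000 = -63.772‰
f_A = (δ_mix − δ_B)/(δ_A − δ_B) = (-19.58 − (-63.772))/(-11.244 − (-63.772))
f_A = 44.192 / 52.528 = 0.8413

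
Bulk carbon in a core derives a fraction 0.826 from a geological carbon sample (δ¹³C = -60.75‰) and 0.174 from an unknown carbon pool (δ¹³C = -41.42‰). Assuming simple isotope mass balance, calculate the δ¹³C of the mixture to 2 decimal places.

δ_mix = f_A·δ_A + f_B·δ_B
δ_mix = 0.826 × (-60.75) + 0.174 × (-41.42)
δ_mix = -50.179 + -7.207 = -57.387‰

-57.39‰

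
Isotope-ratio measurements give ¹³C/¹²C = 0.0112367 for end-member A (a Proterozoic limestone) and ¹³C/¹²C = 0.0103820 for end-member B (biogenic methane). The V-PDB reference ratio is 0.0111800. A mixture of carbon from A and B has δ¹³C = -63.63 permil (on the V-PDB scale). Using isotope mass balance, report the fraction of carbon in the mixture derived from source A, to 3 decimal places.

0.101

δ_A = (0.0112367/0.0111800 − 1)×1000 = (1.005072 − 1)×1000 = 5.072 permil
δ_B = (0.0103820/0.0111800 − 1)×1000 = (0.928623 − 1)×1000 = -71.377 permil
f_A = (δ_mix − δ_B)/(δ_A − δ_B) = (-63.63 − (-71.377))/(5.072 − (-71.377))
f_A = 7.747 / 76.449 = 0.1013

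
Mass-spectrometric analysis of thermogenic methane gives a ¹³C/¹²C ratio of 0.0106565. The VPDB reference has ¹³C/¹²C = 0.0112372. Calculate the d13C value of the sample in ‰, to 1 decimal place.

-51.7‰

d13C = (R_sample / R_standard − 1) × 1000
R_sample / R_standard = 0.0106565 / 0.0112372 = 0.948323
d13C = (0.948323 − 1) × 1000 = -51.68‰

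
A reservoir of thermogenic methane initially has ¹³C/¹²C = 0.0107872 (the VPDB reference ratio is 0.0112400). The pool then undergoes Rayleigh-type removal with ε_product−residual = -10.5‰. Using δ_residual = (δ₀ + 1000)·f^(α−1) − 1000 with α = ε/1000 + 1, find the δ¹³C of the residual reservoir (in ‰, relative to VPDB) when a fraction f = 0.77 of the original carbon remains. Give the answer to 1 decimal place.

δ₀ = (0.0107872/0.0112400 − 1)×1000 = (0.959715 − 1)×1000 = -40.285‰
α − 1 = ε/1000 = -0.0105
f^(α−1) = 0.77^(-0.0105) = 1.002748
δ_res = (-40.285 + 1000) × 1.002748 − 1000 = 962.353 − 1000 = -37.65‰

-37.6‰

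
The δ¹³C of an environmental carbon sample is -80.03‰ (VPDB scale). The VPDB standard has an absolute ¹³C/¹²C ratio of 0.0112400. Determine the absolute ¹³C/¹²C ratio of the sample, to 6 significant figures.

R_sample = R_standard × (δ¹³C/1000 + 1)
R_sample = 0.0112400 × (-80.03/1000 + 1) = 0.0112400 × 0.919970
R_sample = 0.0103405

0.0103405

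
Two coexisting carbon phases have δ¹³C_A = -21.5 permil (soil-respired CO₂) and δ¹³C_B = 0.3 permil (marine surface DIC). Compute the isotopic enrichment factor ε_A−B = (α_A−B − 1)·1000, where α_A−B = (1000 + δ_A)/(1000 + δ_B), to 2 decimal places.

α_A−B = (1000 + -21.5) / (1000 + 0.3) = 978.5 / 1000.3 = 0.978207
ε_A−B = (0.978207 − 1) × 1000 = -21.793 permil
(The approximation ε ≈ δ_A − δ_B would give -21.8 permil.)

-21.79 permil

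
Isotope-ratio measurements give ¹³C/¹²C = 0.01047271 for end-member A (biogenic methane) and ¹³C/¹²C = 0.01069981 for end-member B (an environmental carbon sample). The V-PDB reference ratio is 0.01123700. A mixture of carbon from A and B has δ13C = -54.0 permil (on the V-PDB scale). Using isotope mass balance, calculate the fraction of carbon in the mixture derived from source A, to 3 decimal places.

0.307

δ_A = (0.01047271/0.01123700 − 1)×1000 = (0.931985 − 1)×1000 = -68.015 permil
δ_B = (0.01069981/0.01123700 − 1)×1000 = (0.952195 − 1)×1000 = -47.805 permil
f_A = (δ_mix − δ_B)/(δ_A − δ_B) = (-54.0 − (-47.805))/(-68.015 − (-47.805))
f_A = -6.195 / -20.210 = 0.3065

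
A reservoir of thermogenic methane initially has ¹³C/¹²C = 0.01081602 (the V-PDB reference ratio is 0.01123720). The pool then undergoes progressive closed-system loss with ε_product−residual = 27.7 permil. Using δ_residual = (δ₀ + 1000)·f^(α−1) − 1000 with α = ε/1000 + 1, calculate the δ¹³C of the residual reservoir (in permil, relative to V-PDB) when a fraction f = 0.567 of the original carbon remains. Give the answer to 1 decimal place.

-52.5 permil

δ₀ = (0.01081602/0.01123720 − 1)×1000 = (0.962519 − 1)×1000 = -37.481 permil
α − 1 = ε/1000 = 0.0277
f^(α−1) = 0.567^(0.0277) = 0.984406
δ_res = (-37.481 + 1000) × 0.984406 − 1000 = 947.510 − 1000 = -52.49 permil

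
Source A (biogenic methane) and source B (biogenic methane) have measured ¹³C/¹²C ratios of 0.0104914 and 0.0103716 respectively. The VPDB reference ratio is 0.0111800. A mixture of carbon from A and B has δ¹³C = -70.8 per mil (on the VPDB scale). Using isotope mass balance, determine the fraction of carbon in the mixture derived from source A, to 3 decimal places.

0.141

δ_A = (0.0104914/0.0111800 − 1)×1000 = (0.938408 − 1)×1000 = -61.592 per mil
δ_B = (0.0103716/0.0111800 − 1)×1000 = (0.927692 − 1)×1000 = -72.308 per mil
f_A = (δ_mix − δ_B)/(δ_A − δ_B) = (-70.8 − (-72.308))/(-61.592 − (-72.308))
f_A = 1.508 / 10.716 = 0.1407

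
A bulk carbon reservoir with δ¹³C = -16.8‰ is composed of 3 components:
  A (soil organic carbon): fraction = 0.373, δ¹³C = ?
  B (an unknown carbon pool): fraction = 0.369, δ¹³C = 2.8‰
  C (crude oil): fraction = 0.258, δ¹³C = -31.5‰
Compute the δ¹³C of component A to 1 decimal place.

-26.0‰

Isotope mass balance: δ_bulk = Σ fᵢ·δᵢ.
-16.8 = 0.373×δ_A + 0.369×(2.8) + 0.258×(-31.5)
0.373·δ_A = -16.8 − (-7.094) = -9.706
δ_A = -9.706 / 0.373 = -26.02‰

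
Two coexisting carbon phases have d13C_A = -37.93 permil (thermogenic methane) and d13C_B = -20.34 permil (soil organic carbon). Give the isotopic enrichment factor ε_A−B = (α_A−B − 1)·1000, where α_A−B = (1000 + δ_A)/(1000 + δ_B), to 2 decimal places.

α_A−B = (1000 + -37.93) / (1000 + -20.34) = 962.07 / 979.66 = 0.982045
ε_A−B = (0.982045 − 1) × 1000 = -17.955 permil
(The approximation ε ≈ δ_A − δ_B would give -17.59 permil.)

-17.96 permil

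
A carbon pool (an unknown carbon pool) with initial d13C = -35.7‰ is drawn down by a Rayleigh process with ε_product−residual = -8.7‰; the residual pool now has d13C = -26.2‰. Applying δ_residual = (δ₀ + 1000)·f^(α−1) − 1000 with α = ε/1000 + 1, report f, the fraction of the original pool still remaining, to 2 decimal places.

0.32

α − 1 = ε/1000 = -0.0087
(δ_res + 1000)/(δ₀ + 1000) = (-26.2 + 1000)/(-35.7 + 1000) = 973.8/964.3 = 1.009852
f = 1.009852^(1/-0.0087) = exp(ln(1.009852)/-0.0087) = exp(0.00980/-0.0087)
f = exp(-1.1268) = 0.3241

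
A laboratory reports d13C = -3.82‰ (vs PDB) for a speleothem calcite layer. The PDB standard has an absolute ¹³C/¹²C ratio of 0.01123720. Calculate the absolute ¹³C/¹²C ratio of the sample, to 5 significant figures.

R_sample = R_standard × (d13C/1000 + 1)
R_sample = 0.01123720 × (-3.82/1000 + 1) = 0.01123720 × 0.996180
R_sample = 0.0111943

0.011194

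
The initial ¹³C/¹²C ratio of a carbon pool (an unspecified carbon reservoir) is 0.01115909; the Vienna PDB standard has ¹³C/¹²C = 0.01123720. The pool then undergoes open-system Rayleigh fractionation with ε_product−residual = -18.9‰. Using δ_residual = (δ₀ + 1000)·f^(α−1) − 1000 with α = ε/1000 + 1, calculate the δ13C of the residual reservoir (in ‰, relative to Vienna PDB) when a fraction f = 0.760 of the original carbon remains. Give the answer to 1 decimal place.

-1.8‰

δ₀ = (0.01115909/0.01123720 − 1)×1000 = (0.993049 − 1)×1000 = -6.951‰
α − 1 = ε/1000 = -0.0189
f^(α−1) = 0.760^(-0.0189) = 1.005200
δ_res = (-6.951 + 1000) × 1.005200 − 1000 = 998.213 − 1000 = -1.79‰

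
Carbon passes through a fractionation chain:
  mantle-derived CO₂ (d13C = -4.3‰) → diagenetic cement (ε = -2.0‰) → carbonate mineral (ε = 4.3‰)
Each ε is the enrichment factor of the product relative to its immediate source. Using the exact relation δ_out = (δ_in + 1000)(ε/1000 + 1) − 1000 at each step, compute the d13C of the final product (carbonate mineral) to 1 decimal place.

step 1: δ = (-4.30 + 1000)·(-2.0/1000 + 1) − 1000 = -6.29‰
step 2: δ = (-6.29 + 1000)·(4.3/1000 + 1) − 1000 = -2.02‰

-2.0‰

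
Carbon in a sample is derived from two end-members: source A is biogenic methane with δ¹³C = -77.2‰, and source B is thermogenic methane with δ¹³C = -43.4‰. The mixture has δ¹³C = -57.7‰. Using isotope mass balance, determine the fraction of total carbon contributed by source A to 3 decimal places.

0.423

δ_mix = f_A·δ_A + (1 − f_A)·δ_B  ⇒  f_A = (δ_mix − δ_B)/(δ_A − δ_B)
f_A = (-57.7 − (-43.4)) / (-77.2 − (-43.4))
f_A = -14.3 / -33.8 = 0.4231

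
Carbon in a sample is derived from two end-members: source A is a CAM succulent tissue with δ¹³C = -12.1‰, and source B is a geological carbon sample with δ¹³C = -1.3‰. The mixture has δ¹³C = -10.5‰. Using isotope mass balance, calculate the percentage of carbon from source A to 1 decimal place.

85.2%

δ_mix = f_A·δ_A + (1 − f_A)·δ_B  ⇒  f_A = (δ_mix − δ_B)/(δ_A − δ_B)
f_A = (-10.5 − (-1.3)) / (-12.1 − (-1.3))
f_A = -9.2 / -10.8 = 0.8519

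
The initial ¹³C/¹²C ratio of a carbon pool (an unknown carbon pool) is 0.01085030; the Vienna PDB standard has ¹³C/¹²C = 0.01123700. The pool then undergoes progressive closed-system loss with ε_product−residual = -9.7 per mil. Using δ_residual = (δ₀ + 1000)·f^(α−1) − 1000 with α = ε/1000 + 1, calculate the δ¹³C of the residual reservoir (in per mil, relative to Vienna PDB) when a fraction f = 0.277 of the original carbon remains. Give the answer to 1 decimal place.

δ₀ = (0.01085030/0.01123700 − 1)×1000 = (0.965587 − 1)×1000 = -34.413 per mil
α − 1 = ε/1000 = -0.0097
f^(α−1) = 0.277^(-0.0097) = 1.012530
δ_res = (-34.413 + 1000) × 1.012530 − 1000 = 977.686 − 1000 = -22.31 per mil

-22.3 per mil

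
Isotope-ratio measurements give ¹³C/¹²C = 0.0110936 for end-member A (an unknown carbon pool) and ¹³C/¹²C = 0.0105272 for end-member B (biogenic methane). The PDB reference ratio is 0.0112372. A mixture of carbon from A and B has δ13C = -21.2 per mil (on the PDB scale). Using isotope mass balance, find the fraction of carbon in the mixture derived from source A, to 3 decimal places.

0.833

δ_A = (0.0110936/0.0112372 − 1)×1000 = (0.987221 − 1)×1000 = -12.779 per mil
δ_B = (0.0105272/0.0112372 − 1)×1000 = (0.936817 − 1)×1000 = -63.183 per mil
f_A = (δ_mix − δ_B)/(δ_A − δ_B) = (-21.2 − (-63.183))/(-12.779 − (-63.183))
f_A = 41.983 / 50.404 = 0.8329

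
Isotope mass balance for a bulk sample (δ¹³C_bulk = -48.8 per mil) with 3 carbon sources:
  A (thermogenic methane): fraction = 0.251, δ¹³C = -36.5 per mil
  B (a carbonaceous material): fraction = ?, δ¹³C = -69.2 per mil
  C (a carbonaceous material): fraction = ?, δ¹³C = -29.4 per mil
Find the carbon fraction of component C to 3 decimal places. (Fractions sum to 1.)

0.306

Let f_C and f_B be the unknown fractions; fractions sum to 1 so f_C + f_B = 0.749.
Mass balance: Σ fᵢ·δᵢ = δ_bulk ⇒ f_C·(-29.4) + f_B·(-69.2) = -48.8 − (-9.162) = -39.638
Substitute f_B = 0.749 − f_C:
f_C·(-29.4 − -69.2) = -39.638 − 0.749×(-69.2) = 12.192
f_C = 12.192 / 39.8 = 0.3063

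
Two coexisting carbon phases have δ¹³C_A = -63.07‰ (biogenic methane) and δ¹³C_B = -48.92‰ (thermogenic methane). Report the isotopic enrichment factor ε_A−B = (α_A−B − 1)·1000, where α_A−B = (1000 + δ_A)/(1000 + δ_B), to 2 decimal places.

α_A−B = (1000 + -63.07) / (1000 + -48.92) = 936.93 / 951.08 = 0.985122
ε_A−B = (0.985122 − 1) × 1000 = -14.878‰
(The approximation ε ≈ δ_A − δ_B would give -14.15‰.)

-14.88‰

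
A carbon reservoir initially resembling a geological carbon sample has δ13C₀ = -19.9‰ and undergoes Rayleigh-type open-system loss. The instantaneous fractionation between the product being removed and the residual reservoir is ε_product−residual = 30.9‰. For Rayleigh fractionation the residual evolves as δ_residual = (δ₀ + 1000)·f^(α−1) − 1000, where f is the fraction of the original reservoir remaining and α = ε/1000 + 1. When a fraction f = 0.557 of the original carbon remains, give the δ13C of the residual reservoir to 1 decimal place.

-37.5‰

Rayleigh residual: δ_res = (δ₀ + 1000)·f^(α−1) − 1000
α = ε/1000 + 1 = 1.03090, so α − 1 = 0.03090
f^(α−1) = 0.557^(0.03090) = 0.982080
δ_res = (-19.9 + 1000) × 0.982080 − 1000 = 962.537 − 1000 = -37.46‰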